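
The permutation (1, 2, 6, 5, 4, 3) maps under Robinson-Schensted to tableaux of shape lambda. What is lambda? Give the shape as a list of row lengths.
Row-insert each entry into an empty tableau.

After inserting 1: P = [[1]].
After inserting 2: P = [[1, 2]].
After inserting 6: P = [[1, 2, 6]].
After inserting 5: P = [[1, 2, 5], [6]].
After inserting 4: P = [[1, 2, 4], [5], [6]].
After inserting 3: P = [[1, 2, 3], [4], [5], [6]].

The final insertion tableau P = [[1, 2, 3], [4], [5], [6]] has shape [3, 1, 1, 1].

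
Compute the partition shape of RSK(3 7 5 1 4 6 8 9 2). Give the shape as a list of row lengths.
[5, 2, 1, 1]

RSK row insertion gives P = [[1, 2, 6, 8, 9], [3, 4], [5], [7]], which has shape [5, 2, 1, 1].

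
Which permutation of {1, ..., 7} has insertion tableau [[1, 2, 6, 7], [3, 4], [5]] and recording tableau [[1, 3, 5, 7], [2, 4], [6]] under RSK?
3 1 5 4 6 2 7

Reverse the RSK construction: for i from n down to 1, find the cell of Q containing i, remove the entry at that cell from P, and reverse-bump it up through P; the value ejected from row 1 is w(i).

Step i=7: Q has 7 at row 1, column 4; remove that cell from P, ejecting 7. So w(7) = 7. P is now [[1, 2, 6], [3, 4], [5]].
Step i=6: Q has 6 at row 3, column 1; remove 5 from row 3 of P and reverse-bump: 5 enters row 2 and ejects 4; 4 enters row 1 and ejects 2. So w(6) = 2. P is now [[1, 4, 6], [3, 5]].
Step i=5: Q has 5 at row 1, column 3; remove that cell from P, ejecting 6. So w(5) = 6. P is now [[1, 4], [3, 5]].
Step i=4: Q has 4 at row 2, column 2; remove 5 from row 2 of P and reverse-bump: 5 enters row 1 and ejects 4. So w(4) = 4. P is now [[1, 5], [3]].
Step i=3: Q has 3 at row 1, column 2; remove that cell from P, ejecting 5. So w(3) = 5. P is now [[1], [3]].
Step i=2: Q has 2 at row 2, column 1; remove 3 from row 2 of P and reverse-bump: 3 enters row 1 and ejects 1. So w(2) = 1. P is now [[3]].
Step i=1: Q has 1 at row 1, column 1; remove that cell from P, ejecting 3. So w(1) = 3. P is now [].

So w = 3 1 5 4 6 2 7.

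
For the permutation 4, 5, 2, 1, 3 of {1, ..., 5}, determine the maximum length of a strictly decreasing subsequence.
3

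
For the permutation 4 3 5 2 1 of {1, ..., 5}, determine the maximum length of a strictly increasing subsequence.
2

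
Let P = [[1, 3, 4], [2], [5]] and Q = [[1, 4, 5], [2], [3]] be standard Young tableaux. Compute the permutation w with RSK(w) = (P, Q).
Reverse the RSK construction: for i from n down to 1, find the cell of Q containing i, remove the entry at that cell from P, and reverse-bump it up through P; the value ejected from row 1 is w(i).

Step i=5: Q has 5 at row 1, column 3; remove that cell from P, ejecting 4. So w(5) = 4. P is now [[1, 3], [2], [5]].
Step i=4: Q has 4 at row 1, column 2; remove that cell from P, ejecting 3. So w(4) = 3. P is now [[1], [2], [5]].
Step i=3: Q has 3 at row 3, column 1; remove 5 from row 3 of P and reverse-bump: 5 enters row 2 and ejects 2; 2 enters row 1 and ejects 1. So w(3) = 1. P is now [[2], [5]].
Step i=2: Q has 2 at row 2, column 1; remove 5 from row 2 of P and reverse-bump: 5 enters row 1 and ejects 2. So w(2) = 2. P is now [[5]].
Step i=1: Q has 1 at row 1, column 1; remove that cell from P, ejecting 5. So w(1) = 5. P is now [].

So w = 5 2 1 3 4.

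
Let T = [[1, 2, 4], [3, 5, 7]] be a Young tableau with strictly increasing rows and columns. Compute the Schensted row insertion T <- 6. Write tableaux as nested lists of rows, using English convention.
6 is larger than every entry of row 1, so it is appended to row 1. The new tableau is [[1, 2, 4, 6], [3, 5, 7]].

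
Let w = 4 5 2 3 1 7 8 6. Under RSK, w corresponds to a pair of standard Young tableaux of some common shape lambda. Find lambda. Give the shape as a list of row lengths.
[4, 3, 1]

Row-insert each entry into an empty tableau.

After inserting 4: P = [[4]].
After inserting 5: P = [[4, 5]].
After inserting 2: P = [[2, 5], [4]].
After inserting 3: P = [[2, 3], [4, 5]].
After inserting 1: P = [[1, 3], [2, 5], [4]].
After inserting 7: P = [[1, 3, 7], [2, 5], [4]].
After inserting 8: P = [[1, 3, 7, 8], [2, 5], [4]].
After inserting 6: P = [[1, 3, 6, 8], [2, 5, 7], [4]].

The final insertion tableau P = [[1, 3, 6, 8], [2, 5, 7], [4]] has shape [4, 3, 1].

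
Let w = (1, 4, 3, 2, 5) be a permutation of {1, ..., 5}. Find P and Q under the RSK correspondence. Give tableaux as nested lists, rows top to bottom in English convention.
Insert each entry of the permutation into P by Schensted row insertion, recording in Q the position of each new cell.

Insert 1: appended to row 1. P = [[1]], Q = [[1]].
Insert 4: appended to row 1. P = [[1, 4]], Q = [[1, 2]].
Insert 3: 3 bumps 4 from row 1; 4 starts row 2. P = [[1, 3], [4]], Q = [[1, 2], [3]].
Insert 2: 2 bumps 3 from row 1; 3 bumps 4 from row 2; 4 starts row 3. P = [[1, 2], [3], [4]], Q = [[1, 2], [3], [4]].
Insert 5: appended to row 1. P = [[1, 2, 5], [3], [4]], Q = [[1, 2, 5], [3], [4]].

So P = [[1, 2, 5], [3], [4]], Q = [[1, 2, 5], [3], [4]].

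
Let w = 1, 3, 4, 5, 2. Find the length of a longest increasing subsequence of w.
4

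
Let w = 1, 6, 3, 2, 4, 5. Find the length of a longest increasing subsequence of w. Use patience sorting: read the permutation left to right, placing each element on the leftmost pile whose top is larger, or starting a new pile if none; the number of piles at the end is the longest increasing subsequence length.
1: new pile. tops = [1]
6: new pile. tops = [1, 6]
3: onto pile 2 (replacing 6). tops = [1, 3]
2: onto pile 2 (replacing 3). tops = [1, 2]
4: new pile. tops = [1, 2, 4]
5: new pile. tops = [1, 2, 4, 5]

4 piles, so the longest increasing subsequence has length 4.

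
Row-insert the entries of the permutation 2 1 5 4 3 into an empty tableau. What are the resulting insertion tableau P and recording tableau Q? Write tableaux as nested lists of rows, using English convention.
P = [[1, 3], [2, 4], [5]], Q = [[1, 3], [2, 4], [5]]

Insert each entry of the permutation into P by Schensted row insertion, recording in Q the position of each new cell.

Insert 2: appended to row 1. P = [[2]], Q = [[1]].
Insert 1: 1 bumps 2 from row 1; 2 starts row 2. P = [[1], [2]], Q = [[1], [2]].
Insert 5: appended to row 1. P = [[1, 5], [2]], Q = [[1, 3], [2]].
Insert 4: 4 bumps 5 from row 1; 5 appends to row 2. P = [[1, 4], [2, 5]], Q = [[1, 3], [2, 4]].
Insert 3: 3 bumps 4 from row 1; 4 bumps 5 from row 2; 5 starts row 3. P = [[1, 3], [2, 4], [5]], Q = [[1, 3], [2, 4], [5]].

So P = [[1, 3], [2, 4], [5]], Q = [[1, 3], [2, 4], [5]].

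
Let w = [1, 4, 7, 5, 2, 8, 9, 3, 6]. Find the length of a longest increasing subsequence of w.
5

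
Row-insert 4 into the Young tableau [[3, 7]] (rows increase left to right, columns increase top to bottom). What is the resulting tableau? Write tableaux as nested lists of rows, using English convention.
In row 1, 4 replaces 7 (the leftmost entry greater than 4); 7 is bumped to row 2. 7 starts a new row 2. The new tableau is [[3, 4], [7]].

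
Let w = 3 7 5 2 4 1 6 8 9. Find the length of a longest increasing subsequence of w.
5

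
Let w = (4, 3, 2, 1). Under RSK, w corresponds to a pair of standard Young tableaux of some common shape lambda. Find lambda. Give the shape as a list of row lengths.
Row-insert each entry into an empty tableau.

After inserting 4: P = [[4]].
After inserting 3: P = [[3], [4]].
After inserting 2: P = [[2], [3], [4]].
After inserting 1: P = [[1], [2], [3], [4]].

The final insertion tableau P = [[1], [2], [3], [4]] has shape [1, 1, 1, 1].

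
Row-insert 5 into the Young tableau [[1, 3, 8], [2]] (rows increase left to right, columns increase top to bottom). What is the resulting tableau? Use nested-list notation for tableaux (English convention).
[[1, 3, 5], [2, 8]]

In row 1, 5 replaces 8 (the leftmost entry greater than 5); 8 is bumped to row 2. 8 is appended to row 2. The new tableau is [[1, 3, 5], [2, 8]].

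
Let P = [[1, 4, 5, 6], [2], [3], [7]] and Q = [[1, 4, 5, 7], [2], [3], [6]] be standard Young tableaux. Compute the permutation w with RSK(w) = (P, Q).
Reverse the RSK construction: for i from n down to 1, find the cell of Q containing i, remove the entry at that cell from P, and reverse-bump it up through P; the value ejected from row 1 is w(i).

Step i=7: Q has 7 at row 1, column 4; remove that cell from P, ejecting 6. So w(7) = 6. P is now [[1, 4, 5], [2], [3], [7]].
Step i=6: Q has 6 at row 4, column 1; remove 7 from row 4 of P and reverse-bump: 7 enters row 3 and ejects 3; 3 enters row 2 and ejects 2; 2 enters row 1 and ejects 1. So w(6) = 1. P is now [[2, 4, 5], [3], [7]].
Step i=5: Q has 5 at row 1, column 3; remove that cell from P, ejecting 5. So w(5) = 5. P is now [[2, 4], [3], [7]].
Step i=4: Q has 4 at row 1, column 2; remove that cell from P, ejecting 4. So w(4) = 4. P is now [[2], [3], [7]].
Step i=3: Q has 3 at row 3, column 1; remove 7 from row 3 of P and reverse-bump: 7 enters row 2 and ejects 3; 3 enters row 1 and ejects 2. So w(3) = 2. P is now [[3], [7]].
Step i=2: Q has 2 at row 2, column 1; remove 7 from row 2 of P and reverse-bump: 7 enters row 1 and ejects 3. So w(2) = 3. P is now [[7]].
Step i=1: Q has 1 at row 1, column 1; remove that cell from P, ejecting 7. So w(1) = 7. P is now [].

So w = 7 3 2 4 5 1 6.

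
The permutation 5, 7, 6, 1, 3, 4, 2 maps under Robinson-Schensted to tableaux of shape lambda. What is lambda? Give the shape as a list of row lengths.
[3, 2, 1, 1]

Row-insert each entry into an empty tableau.

After inserting 5: P = [[5]].
After inserting 7: P = [[5, 7]].
After inserting 6: P = [[5, 6], [7]].
After inserting 1: P = [[1, 6], [5], [7]].
After inserting 3: P = [[1, 3], [5, 6], [7]].
After inserting 4: P = [[1, 3, 4], [5, 6], [7]].
After inserting 2: P = [[1, 2, 4], [3, 6], [5], [7]].

The final insertion tableau P = [[1, 2, 4], [3, 6], [5], [7]] has shape [3, 2, 1, 1].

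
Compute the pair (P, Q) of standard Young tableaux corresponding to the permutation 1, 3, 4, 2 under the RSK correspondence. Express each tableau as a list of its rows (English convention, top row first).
Insert each entry of the permutation into P by Schensted row insertion, recording in Q the position of each new cell.

Insert 1: appended to row 1. P = [[1]], Q = [[1]].
Insert 3: appended to row 1. P = [[1, 3]], Q = [[1, 2]].
Insert 4: appended to row 1. P = [[1, 3, 4]], Q = [[1, 2, 3]].
Insert 2: 2 bumps 3 from row 1; 3 starts row 2. P = [[1, 2, 4], [3]], Q = [[1, 2, 3], [4]].

So P = [[1, 2, 4], [3]], Q = [[1, 2, 3], [4]].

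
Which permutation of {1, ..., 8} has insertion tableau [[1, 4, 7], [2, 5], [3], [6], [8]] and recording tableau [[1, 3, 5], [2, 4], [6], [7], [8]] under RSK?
3 2 8 6 7 5 4 1

Reverse RSK: for i = n, n-1, ..., 1, locate i in Q, remove the corresponding corner cell from P, and reverse-bump its entry up through P; the value ejected from row 1 is w(i).

So w = 3 2 8 6 7 5 4 1.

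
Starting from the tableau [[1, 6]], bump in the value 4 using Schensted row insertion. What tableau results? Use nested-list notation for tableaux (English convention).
In row 1, 4 replaces 6 (the leftmost entry greater than 4); 6 is bumped to row 2. 6 starts a new row 2. The new tableau is [[1, 4], [6]].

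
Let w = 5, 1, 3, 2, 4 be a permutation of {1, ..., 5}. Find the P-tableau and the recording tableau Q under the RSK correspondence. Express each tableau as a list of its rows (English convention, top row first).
P = [[1, 2, 4], [3], [5]], Q = [[1, 3, 5], [2], [4]]

Insert each entry of the permutation into P by Schensted row insertion, recording in Q the position of each new cell.

Insert 5: appended to row 1. P = [[5]], Q = [[1]].
Insert 1: 1 bumps 5 from row 1; 5 starts row 2. P = [[1], [5]], Q = [[1], [2]].
Insert 3: appended to row 1. P = [[1, 3], [5]], Q = [[1, 3], [2]].
Insert 2: 2 bumps 3 from row 1; 3 bumps 5 from row 2; 5 starts row 3. P = [[1, 2], [3], [5]], Q = [[1, 3], [2], [4]].
Insert 4: appended to row 1. P = [[1, 2, 4], [3], [5]], Q = [[1, 3, 5], [2], [4]].

So P = [[1, 2, 4], [3], [5]], Q = [[1, 3, 5], [2], [4]].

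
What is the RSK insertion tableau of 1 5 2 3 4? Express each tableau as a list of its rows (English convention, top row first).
P = [[1, 2, 3, 4], [5]]

Insert 1: appended to row 1. P = [[1]].
Insert 5: appended to row 1. P = [[1, 5]].
Insert 2: 2 bumps 5 from row 1; 5 starts row 2. P = [[1, 2], [5]].
Insert 3: appended to row 1. P = [[1, 2, 3], [5]].
Insert 4: appended to row 1. P = [[1, 2, 3, 4], [5]].

So P = [[1, 2, 3, 4], [5]].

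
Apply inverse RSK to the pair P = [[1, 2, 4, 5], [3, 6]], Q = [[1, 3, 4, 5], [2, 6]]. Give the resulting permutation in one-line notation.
Reverse the RSK construction: for i from n down to 1, find the cell of Q containing i, remove the entry at that cell from P, and reverse-bump it up through P; the value ejected from row 1 is w(i).

Step i=6: Q has 6 at row 2, column 2; remove 6 from row 2 of P and reverse-bump: 6 enters row 1 and ejects 5. So w(6) = 5. P is now [[1, 2, 4, 6], [3]].
Step i=5: Q has 5 at row 1, column 4; remove that cell from P, ejecting 6. So w(5) = 6. P is now [[1, 2, 4], [3]].
Step i=4: Q has 4 at row 1, column 3; remove that cell from P, ejecting 4. So w(4) = 4. P is now [[1, 2], [3]].
Step i=3: Q has 3 at row 1, column 2; remove that cell from P, ejecting 2. So w(3) = 2. P is now [[1], [3]].
Step i=2: Q has 2 at row 2, column 1; remove 3 from row 2 of P and reverse-bump: 3 enters row 1 and ejects 1. So w(2) = 1. P is now [[3]].
Step i=1: Q has 1 at row 1, column 1; remove that cell from P, ejecting 3. So w(1) = 3. P is now [].

So w = 3 1 2 4 6 5.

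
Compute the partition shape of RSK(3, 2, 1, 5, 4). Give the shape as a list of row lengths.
[2, 2, 1]

RSK row insertion gives P = [[1, 4], [2, 5], [3]], which has shape [2, 2, 1].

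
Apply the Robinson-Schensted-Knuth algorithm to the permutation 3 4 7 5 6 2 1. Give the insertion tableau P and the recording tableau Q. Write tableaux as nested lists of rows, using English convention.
Insert each entry of the permutation into P by Schensted row insertion, recording in Q the position of each new cell.

Insert 3: appended to row 1. P = [[3]].
Insert 4: appended to row 1. P = [[3, 4]].
Insert 7: appended to row 1. P = [[3, 4, 7]].
Insert 5: 5 bumps 7 from row 1; 7 starts row 2. P = [[3, 4, 5], [7]].
Insert 6: appended to row 1. P = [[3, 4, 5, 6], [7]].
Insert 2: 2 bumps 3 from row 1; 3 bumps 7 from row 2; 7 starts row 3. P = [[2, 4, 5, 6], [3], [7]].
Insert 1: 1 bumps 2 from row 1; 2 bumps 3 from row 2; 3 bumps 7 from row 3; 7 starts row 4. P = [[1, 4, 5, 6], [2], [3], [7]].

So P = [[1, 4, 5, 6], [2], [3], [7]], Q = [[1, 2, 3, 5], [4], [6], [7]].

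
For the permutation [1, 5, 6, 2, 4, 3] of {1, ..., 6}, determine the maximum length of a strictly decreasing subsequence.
3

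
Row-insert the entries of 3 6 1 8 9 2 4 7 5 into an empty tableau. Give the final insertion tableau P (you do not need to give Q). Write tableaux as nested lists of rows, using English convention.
Insert 3: appended to row 1. P = [[3]].
Insert 6: appended to row 1. P = [[3, 6]].
Insert 1: 1 bumps 3 from row 1; 3 starts row 2. P = [[1, 6], [3]].
Insert 8: appended to row 1. P = [[1, 6, 8], [3]].
Insert 9: appended to row 1. P = [[1, 6, 8, 9], [3]].
Insert 2: 2 bumps 6 from row 1; 6 appends to row 2. P = [[1, 2, 8, 9], [3, 6]].
Insert 4: 4 bumps 8 from row 1; 8 appends to row 2. P = [[1, 2, 4, 9], [3, 6, 8]].
Insert 7: 7 bumps 9 from row 1; 9 appends to row 2. P = [[1, 2, 4, 7], [3, 6, 8, 9]].
Insert 5: 5 bumps 7 from row 1; 7 bumps 8 from row 2; 8 starts row 3. P = [[1, 2, 4, 5], [3, 6, 7, 9], [8]].

So P = [[1, 2, 4, 5], [3, 6, 7, 9], [8]].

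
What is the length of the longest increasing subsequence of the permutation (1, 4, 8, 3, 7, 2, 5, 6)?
4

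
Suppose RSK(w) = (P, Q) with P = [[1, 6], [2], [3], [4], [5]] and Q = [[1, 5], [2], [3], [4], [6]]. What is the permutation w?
Reverse RSK: for i = n, n-1, ..., 1, locate i in Q, remove the corresponding corner cell from P, and reverse-bump its entry up through P; the value ejected from row 1 is w(i).

So w = 5 4 3 2 6 1.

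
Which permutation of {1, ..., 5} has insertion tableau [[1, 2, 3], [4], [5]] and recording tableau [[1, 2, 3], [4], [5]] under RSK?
1 2 5 4 3

Reverse the RSK construction: for i from n down to 1, find the cell of Q containing i, remove the entry at that cell from P, and reverse-bump it up through P; the value ejected from row 1 is w(i).

Step i=5: Q has 5 at row 3, column 1; remove 5 from row 3 of P and reverse-bump: 5 enters row 2 and ejects 4; 4 enters row 1 and ejects 3. So w(5) = 3. P is now [[1, 2, 4], [5]].
Step i=4: Q has 4 at row 2, column 1; remove 5 from row 2 of P and reverse-bump: 5 enters row 1 and ejects 4. So w(4) = 4. P is now [[1, 2, 5]].
Step i=3: Q has 3 at row 1, column 3; remove that cell from P, ejecting 5. So w(3) = 5. P is now [[1, 2]].
Step i=2: Q has 2 at row 1, column 2; remove that cell from P, ejecting 2. So w(2) = 2. P is now [[1]].
Step i=1: Q has 1 at row 1, column 1; remove that cell from P, ejecting 1. So w(1) = 1. P is now [].

So w = 1 2 5 4 3.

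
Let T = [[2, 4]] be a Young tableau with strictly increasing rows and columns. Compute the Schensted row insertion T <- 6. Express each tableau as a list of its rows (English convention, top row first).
[[2, 4, 6]]

6 is larger than every entry of row 1, so it is appended to row 1. The new tableau is [[2, 4, 6]].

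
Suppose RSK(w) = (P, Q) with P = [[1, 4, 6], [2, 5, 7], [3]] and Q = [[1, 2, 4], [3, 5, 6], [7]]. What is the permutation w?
Reverse the RSK construction: for i from n down to 1, find the cell of Q containing i, remove the entry at that cell from P, and reverse-bump it up through P; the value ejected from row 1 is w(i).

Step i=7: Q has 7 at row 3, column 1; remove 3 from row 3 of P and reverse-bump: 3 enters row 2 and ejects 2; 2 enters row 1 and ejects 1. So w(7) = 1. P is now [[2, 4, 6], [3, 5, 7]].
Step i=6: Q has 6 at row 2, column 3; remove 7 from row 2 of P and reverse-bump: 7 enters row 1 and ejects 6. So w(6) = 6. P is now [[2, 4, 7], [3, 5]].
Step i=5: Q has 5 at row 2, column 2; remove 5 from row 2 of P and reverse-bump: 5 enters row 1 and ejects 4. So w(5) = 4. P is now [[2, 5, 7], [3]].
Step i=4: Q has 4 at row 1, column 3; remove that cell from P, ejecting 7. So w(4) = 7. P is now [[2, 5], [3]].
Step i=3: Q has 3 at row 2, column 1; remove 3 from row 2 of P and reverse-bump: 3 enters row 1 and ejects 2. So w(3) = 2. P is now [[3, 5]].
Step i=2: Q has 2 at row 1, column 2; remove that cell from P, ejecting 5. So w(2) = 5. P is now [[3]].
Step i=1: Q has 1 at row 1, column 1; remove that cell from P, ejecting 3. So w(1) = 3. P is now [].

So w = 3 5 2 7 4 6 1.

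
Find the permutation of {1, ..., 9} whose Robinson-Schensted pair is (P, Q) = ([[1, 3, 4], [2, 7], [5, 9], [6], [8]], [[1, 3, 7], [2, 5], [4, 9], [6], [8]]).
8 6 9 2 5 3 7 1 4

Reverse the RSK construction: for i from n down to 1, find the cell of Q containing i, remove the entry at that cell from P, and reverse-bump it up through P; the value ejected from row 1 is w(i).

Step i=9: Q has 9 at row 3, column 2; remove 9 from row 3 of P and reverse-bump: 9 enters row 2 and ejects 7; 7 enters row 1 and ejects 4. So w(9) = 4. P is now [[1, 3, 7], [2, 9], [5], [6], [8]].
Step i=8: Q has 8 at row 5, column 1; remove 8 from row 5 of P and reverse-bump: 8 enters row 4 and ejects 6; 6 enters row 3 and ejects 5; 5 enters row 2 and ejects 2; 2 enters row 1 and ejects 1. So w(8) = 1. P is now [[2, 3, 7], [5, 9], [6], [8]].
Step i=7: Q has 7 at row 1, column 3; remove that cell from P, ejecting 7. So w(7) = 7. P is now [[2, 3], [5, 9], [6], [8]].
Step i=6: Q has 6 at row 4, column 1; remove 8 from row 4 of P and reverse-bump: 8 enters row 3 and ejects 6; 6 enters row 2 and ejects 5; 5 enters row 1 and ejects 3. So w(6) = 3. P is now [[2, 5], [6, 9], [8]].
Step i=5: Q has 5 at row 2, column 2; remove 9 from row 2 of P and reverse-bump: 9 enters row 1 and ejects 5. So w(5) = 5. P is now [[2, 9], [6], [8]].
Step i=4: Q has 4 at row 3, column 1; remove 8 from row 3 of P and reverse-bump: 8 enters row 2 and ejects 6; 6 enters row 1 and ejects 2. So w(4) = 2. P is now [[6, 9], [8]].
Step i=3: Q has 3 at row 1, column 2; remove that cell from P, ejecting 9. So w(3) = 9. P is now [[6], [8]].
Step i=2: Q has 2 at row 2, column 1; remove 8 from row 2 of P and reverse-bump: 8 enters row 1 and ejects 6. So w(2) = 6. P is now [[8]].
Step i=1: Q has 1 at row 1, column 1; remove that cell from P, ejecting 8. So w(1) = 8. P is now [].

So w = 8 6 9 2 5 3 7 1 4.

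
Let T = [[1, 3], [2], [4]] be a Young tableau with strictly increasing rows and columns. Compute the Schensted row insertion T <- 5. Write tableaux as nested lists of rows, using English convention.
[[1, 3, 5], [2], [4]]

5 is larger than every entry of row 1, so it is appended to row 1. The new tableau is [[1, 3, 5], [2], [4]].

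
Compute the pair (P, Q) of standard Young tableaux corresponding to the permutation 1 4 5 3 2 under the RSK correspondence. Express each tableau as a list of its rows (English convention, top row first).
P = [[1, 2, 5], [3], [4]], Q = [[1, 2, 3], [4], [5]]

Insert each entry of the permutation into P by Schensted row insertion, recording in Q the position of each new cell.

After inserting 1: P = [[1]].
After inserting 4: P = [[1, 4]].
After inserting 5: P = [[1, 4, 5]].
After inserting 3: P = [[1, 3, 5], [4]].
After inserting 2: P = [[1, 2, 5], [3], [4]].

So P = [[1, 2, 5], [3], [4]], Q = [[1, 2, 3], [4], [5]].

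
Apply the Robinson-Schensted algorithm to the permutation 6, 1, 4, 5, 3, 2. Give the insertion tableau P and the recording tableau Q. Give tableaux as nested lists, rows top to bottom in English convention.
Insert each entry of the permutation into P by Schensted row insertion, recording in Q the position of each new cell.

Insert 6: appended to row 1. P = [[6]], Q = [[1]].
Insert 1: 1 bumps 6 from row 1; 6 starts row 2. P = [[1], [6]], Q = [[1], [2]].
Insert 4: appended to row 1. P = [[1, 4], [6]], Q = [[1, 3], [2]].
Insert 5: appended to row 1. P = [[1, 4, 5], [6]], Q = [[1, 3, 4], [2]].
Insert 3: 3 bumps 4 from row 1; 4 bumps 6 from row 2; 6 starts row 3. P = [[1, 3, 5], [4], [6]], Q = [[1, 3, 4], [2], [5]].
Insert 2: 2 bumps 3 from row 1; 3 bumps 4 from row 2; 4 bumps 6 from row 3; 6 starts row 4. P = [[1, 2, 5], [3], [4], [6]], Q = [[1, 3, 4], [2], [5], [6]].

So P = [[1, 2, 5], [3], [4], [6]], Q = [[1, 3, 4], [2], [5], [6]].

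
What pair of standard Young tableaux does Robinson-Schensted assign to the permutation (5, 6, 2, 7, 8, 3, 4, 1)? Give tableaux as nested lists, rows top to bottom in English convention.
Insert each entry of the permutation into P by Schensted row insertion, recording in Q the position of each new cell.

Insert 5: appended to row 1. P = [[5]].
Insert 6: appended to row 1. P = [[5, 6]].
Insert 2: 2 bumps 5 from row 1; 5 starts row 2. P = [[2, 6], [5]].
Insert 7: appended to row 1. P = [[2, 6, 7], [5]].
Insert 8: appended to row 1. P = [[2, 6, 7, 8], [5]].
Insert 3: 3 bumps 6 from row 1; 6 appends to row 2. P = [[2, 3, 7, 8], [5, 6]].
Insert 4: 4 bumps 7 from row 1; 7 appends to row 2. P = [[2, 3, 4, 8], [5, 6, 7]].
Insert 1: 1 bumps 2 from row 1; 2 bumps 5 from row 2; 5 starts row 3. P = [[1, 3, 4, 8], [2, 6, 7], [5]].

So P = [[1, 3, 4, 8], [2, 6, 7], [5]], Q = [[1, 2, 4, 5], [3, 6, 7], [8]].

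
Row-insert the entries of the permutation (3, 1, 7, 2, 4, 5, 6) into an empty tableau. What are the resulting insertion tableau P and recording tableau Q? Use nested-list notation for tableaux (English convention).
P = [[1, 2, 4, 5, 6], [3, 7]], Q = [[1, 3, 5, 6, 7], [2, 4]]

Insert each entry of the permutation into P by Schensted row insertion, recording in Q the position of each new cell.

Insert 3: appended to row 1. P = [[3]], Q = [[1]].
Insert 1: 1 bumps 3 from row 1; 3 starts row 2. P = [[1], [3]], Q = [[1], [2]].
Insert 7: appended to row 1. P = [[1, 7], [3]], Q = [[1, 3], [2]].
Insert 2: 2 bumps 7 from row 1; 7 appends to row 2. P = [[1, 2], [3, 7]], Q = [[1, 3], [2, 4]].
Insert 4: appended to row 1. P = [[1, 2, 4], [3, 7]], Q = [[1, 3, 5], [2, 4]].
Insert 5: appended to row 1. P = [[1, 2, 4, 5], [3, 7]], Q = [[1, 3, 5, 6], [2, 4]].
Insert 6: appended to row 1. P = [[1, 2, 4, 5, 6], [3, 7]], Q = [[1, 3, 5, 6, 7], [2, 4]].

So P = [[1, 2, 4, 5, 6], [3, 7]], Q = [[1, 3, 5, 6, 7], [2, 4]].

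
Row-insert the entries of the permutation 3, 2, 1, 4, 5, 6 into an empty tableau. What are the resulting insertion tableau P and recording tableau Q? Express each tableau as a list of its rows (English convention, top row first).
Insert each entry of the permutation into P by Schensted row insertion, recording in Q the position of each new cell.

Insert 3: appended to row 1. P = [[3]], Q = [[1]].
Insert 2: 2 bumps 3 from row 1; 3 starts row 2. P = [[2], [3]], Q = [[1], [2]].
Insert 1: 1 bumps 2 from row 1; 2 bumps 3 from row 2; 3 starts row 3. P = [[1], [2], [3]], Q = [[1], [2], [3]].
Insert 4: appended to row 1. P = [[1, 4], [2], [3]], Q = [[1, 4], [2], [3]].
Insert 5: appended to row 1. P = [[1, 4, 5], [2], [3]], Q = [[1, 4, 5], [2], [3]].
Insert 6: appended to row 1. P = [[1, 4, 5, 6], [2], [3]], Q = [[1, 4, 5, 6], [2], [3]].

So P = [[1, 4, 5, 6], [2], [3]], Q = [[1, 4, 5, 6], [2], [3]].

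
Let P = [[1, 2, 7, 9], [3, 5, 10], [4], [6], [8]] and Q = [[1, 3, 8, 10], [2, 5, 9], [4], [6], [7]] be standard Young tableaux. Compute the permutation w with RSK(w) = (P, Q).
8 4 6 1 5 3 2 10 7 9

Reverse RSK: for i = n, n-1, ..., 1, locate i in Q, remove the corresponding corner cell from P, and reverse-bump its entry up through P; the value ejected from row 1 is w(i).

So w = 8 4 6 1 5 3 2 10 7 9.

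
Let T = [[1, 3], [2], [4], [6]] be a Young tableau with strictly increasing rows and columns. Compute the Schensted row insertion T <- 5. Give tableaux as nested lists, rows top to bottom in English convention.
5 is larger than every entry of row 1, so it is appended to row 1. The new tableau is [[1, 3, 5], [2], [4], [6]].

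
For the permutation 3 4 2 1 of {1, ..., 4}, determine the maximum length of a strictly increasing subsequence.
2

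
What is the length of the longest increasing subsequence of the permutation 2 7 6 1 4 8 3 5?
3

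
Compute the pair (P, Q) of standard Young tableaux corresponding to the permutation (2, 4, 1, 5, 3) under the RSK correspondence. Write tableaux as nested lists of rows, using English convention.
Insert each entry of the permutation into P by Schensted row insertion, recording in Q the position of each new cell.

Insert 2: appended to row 1. P = [[2]], Q = [[1]].
Insert 4: appended to row 1. P = [[2, 4]], Q = [[1, 2]].
Insert 1: 1 bumps 2 from row 1; 2 starts row 2. P = [[1, 4], [2]], Q = [[1, 2], [3]].
Insert 5: appended to row 1. P = [[1, 4, 5], [2]], Q = [[1, 2, 4], [3]].
Insert 3: 3 bumps 4 from row 1; 4 appends to row 2. P = [[1, 3, 5], [2, 4]], Q = [[1, 2, 4], [3, 5]].

So P = [[1, 3, 5], [2, 4]], Q = [[1, 2, 4], [3, 5]].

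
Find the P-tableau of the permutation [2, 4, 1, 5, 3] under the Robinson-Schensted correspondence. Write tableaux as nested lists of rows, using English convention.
P = [[1, 3, 5], [2, 4]]

Insert 2: appended to row 1. P = [[2]].
Insert 4: appended to row 1. P = [[2, 4]].
Insert 1: 1 bumps 2 from row 1; 2 starts row 2. P = [[1, 4], [2]].
Insert 5: appended to row 1. P = [[1, 4, 5], [2]].
Insert 3: 3 bumps 4 from row 1; 4 appends to row 2. P = [[1, 3, 5], [2, 4]].

So P = [[1, 3, 5], [2, 4]].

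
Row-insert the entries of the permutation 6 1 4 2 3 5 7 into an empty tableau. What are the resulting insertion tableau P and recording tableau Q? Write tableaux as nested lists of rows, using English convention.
P = [[1, 2, 3, 5, 7], [4], [6]], Q = [[1, 3, 5, 6, 7], [2], [4]]

Insert each entry of the permutation into P by Schensted row insertion, recording in Q the position of each new cell.

After inserting 6: P = [[6]].
After inserting 1: P = [[1], [6]].
After inserting 4: P = [[1, 4], [6]].
After inserting 2: P = [[1, 2], [4], [6]].
After inserting 3: P = [[1, 2, 3], [4], [6]].
After inserting 5: P = [[1, 2, 3, 5], [4], [6]].
After inserting 7: P = [[1, 2, 3, 5, 7], [4], [6]].

So P = [[1, 2, 3, 5, 7], [4], [6]], Q = [[1, 3, 5, 6, 7], [2], [4]].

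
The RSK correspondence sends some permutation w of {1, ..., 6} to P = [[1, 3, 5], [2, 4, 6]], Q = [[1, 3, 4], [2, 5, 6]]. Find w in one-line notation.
2 1 4 6 3 5

Reverse RSK: for i = n, n-1, ..., 1, locate i in Q, remove the corresponding corner cell from P, and reverse-bump its entry up through P; the value ejected from row 1 is w(i).

So w = 2 1 4 6 3 5.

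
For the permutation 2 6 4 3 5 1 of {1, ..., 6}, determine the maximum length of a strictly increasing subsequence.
3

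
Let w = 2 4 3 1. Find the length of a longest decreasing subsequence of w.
3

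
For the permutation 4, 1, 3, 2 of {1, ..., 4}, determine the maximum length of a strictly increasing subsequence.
2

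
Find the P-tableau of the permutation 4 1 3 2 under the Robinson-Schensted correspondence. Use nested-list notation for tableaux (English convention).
After inserting 4: P = [[4]].
After inserting 1: P = [[1], [4]].
After inserting 3: P = [[1, 3], [4]].
After inserting 2: P = [[1, 2], [3], [4]].

So P = [[1, 2], [3], [4]].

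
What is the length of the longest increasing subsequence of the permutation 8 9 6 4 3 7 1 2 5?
3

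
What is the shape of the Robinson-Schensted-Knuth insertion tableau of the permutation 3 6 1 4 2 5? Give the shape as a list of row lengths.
RSK row insertion gives P = [[1, 2, 5], [3, 4], [6]], which has shape [3, 2, 1].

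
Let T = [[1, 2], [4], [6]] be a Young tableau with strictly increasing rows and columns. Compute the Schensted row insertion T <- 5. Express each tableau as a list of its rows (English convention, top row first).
[[1, 2, 5], [4], [6]]

5 is larger than every entry of row 1, so it is appended to row 1. The new tableau is [[1, 2, 5], [4], [6]].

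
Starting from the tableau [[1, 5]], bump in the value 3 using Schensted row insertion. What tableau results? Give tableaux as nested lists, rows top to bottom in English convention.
[[1, 3], [5]]

In row 1, 3 replaces 5 (the leftmost entry greater than 3); 5 is bumped to row 2. 5 starts a new row 2. The new tableau is [[1, 3], [5]].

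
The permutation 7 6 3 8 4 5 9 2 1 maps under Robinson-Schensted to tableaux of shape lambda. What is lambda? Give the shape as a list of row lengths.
[4, 2, 1, 1, 1]

Row-insert each entry into an empty tableau.

After inserting 7: P = [[7]].
After inserting 6: P = [[6], [7]].
After inserting 3: P = [[3], [6], [7]].
After inserting 8: P = [[3, 8], [6], [7]].
After inserting 4: P = [[3, 4], [6, 8], [7]].
After inserting 5: P = [[3, 4, 5], [6, 8], [7]].
After inserting 9: P = [[3, 4, 5, 9], [6, 8], [7]].
After inserting 2: P = [[2, 4, 5, 9], [3, 8], [6], [7]].
After inserting 1: P = [[1, 4, 5, 9], [2, 8], [3], [6], [7]].

The final insertion tableau P = [[1, 4, 5, 9], [2, 8], [3], [6], [7]] has shape [4, 2, 1, 1, 1].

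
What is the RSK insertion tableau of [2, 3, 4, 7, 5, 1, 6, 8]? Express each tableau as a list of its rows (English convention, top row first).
Insert 2: appended to row 1. P = [[2]].
Insert 3: appended to row 1. P = [[2, 3]].
Insert 4: appended to row 1. P = [[2, 3, 4]].
Insert 7: appended to row 1. P = [[2, 3, 4, 7]].
Insert 5: 5 bumps 7 from row 1; 7 starts row 2. P = [[2, 3, 4, 5], [7]].
Insert 1: 1 bumps 2 from row 1; 2 bumps 7 from row 2; 7 starts row 3. P = [[1, 3, 4, 5], [2], [7]].
Insert 6: appended to row 1. P = [[1, 3, 4, 5, 6], [2], [7]].
Insert 8: appended to row 1. P = [[1, 3, 4, 5, 6, 8], [2], [7]].

So P = [[1, 3, 4, 5, 6, 8], [2], [7]].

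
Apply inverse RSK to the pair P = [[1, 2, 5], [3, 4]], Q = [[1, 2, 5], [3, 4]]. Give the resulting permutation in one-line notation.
3 4 1 2 5

Reverse the RSK construction: for i from n down to 1, find the cell of Q containing i, remove the entry at that cell from P, and reverse-bump it up through P; the value ejected from row 1 is w(i).

Step i=5: Q has 5 at row 1, column 3; remove that cell from P, ejecting 5. So w(5) = 5. P is now [[1, 2], [3, 4]].
Step i=4: Q has 4 at row 2, column 2; remove 4 from row 2 of P and reverse-bump: 4 enters row 1 and ejects 2. So w(4) = 2. P is now [[1, 4], [3]].
Step i=3: Q has 3 at row 2, column 1; remove 3 from row 2 of P and reverse-bump: 3 enters row 1 and ejects 1. So w(3) = 1. P is now [[3, 4]].
Step i=2: Q has 2 at row 1, column 2; remove that cell from P, ejecting 4. So w(2) = 4. P is now [[3]].
Step i=1: Q has 1 at row 1, column 1; remove that cell from P, ejecting 3. So w(1) = 3. P is now [].

So w = 3 4 1 2 5.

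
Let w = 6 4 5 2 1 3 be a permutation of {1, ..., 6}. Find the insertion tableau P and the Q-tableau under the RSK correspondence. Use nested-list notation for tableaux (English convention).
Insert each entry of the permutation into P by Schensted row insertion, recording in Q the position of each new cell.

Insert 6: appended to row 1. P = [[6]].
Insert 4: 4 bumps 6 from row 1; 6 starts row 2. P = [[4], [6]].
Insert 5: appended to row 1. P = [[4, 5], [6]].
Insert 2: 2 bumps 4 from row 1; 4 bumps 6 from row 2; 6 starts row 3. P = [[2, 5], [4], [6]].
Insert 1: 1 bumps 2 from row 1; 2 bumps 4 from row 2; 4 bumps 6 from row 3; 6 starts row 4. P = [[1, 5], [2], [4], [6]].
Insert 3: 3 bumps 5 from row 1; 5 appends to row 2. P = [[1, 3], [2, 5], [4], [6]].

So P = [[1, 3], [2, 5], [4], [6]], Q = [[1, 3], [2, 6], [4], [5]].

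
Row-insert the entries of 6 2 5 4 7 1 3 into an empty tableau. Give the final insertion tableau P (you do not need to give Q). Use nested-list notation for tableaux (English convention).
Insert 6: appended to row 1. P = [[6]].
Insert 2: 2 bumps 6 from row 1; 6 starts row 2. P = [[2], [6]].
Insert 5: appended to row 1. P = [[2, 5], [6]].
Insert 4: 4 bumps 5 from row 1; 5 bumps 6 from row 2; 6 starts row 3. P = [[2, 4], [5], [6]].
Insert 7: appended to row 1. P = [[2, 4, 7], [5], [6]].
Insert 1: 1 bumps 2 from row 1; 2 bumps 5 from row 2; 5 bumps 6 from row 3; 6 starts row 4. P = [[1, 4, 7], [2], [5], [6]].
Insert 3: 3 bumps 4 from row 1; 4 appends to row 2. P = [[1, 3, 7], [2, 4], [5], [6]].

So P = [[1, 3, 7], [2, 4], [5], [6]].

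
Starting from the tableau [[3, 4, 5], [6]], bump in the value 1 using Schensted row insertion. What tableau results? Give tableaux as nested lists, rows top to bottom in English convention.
[[1, 4, 5], [3], [6]]

In row 1, 1 replaces 3 (the leftmost entry greater than 1); 3 is bumped to row 2. In row 2, 3 replaces 6 (the leftmost entry greater than 3); 6 is bumped to row 3. 6 starts a new row 3. The new tableau is [[1, 4, 5], [3], [6]].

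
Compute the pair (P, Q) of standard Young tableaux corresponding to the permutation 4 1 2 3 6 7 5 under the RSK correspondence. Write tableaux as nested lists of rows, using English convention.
Insert each entry of the permutation into P by Schensted row insertion, recording in Q the position of each new cell.

Insert 4: appended to row 1. P = [[4]], Q = [[1]].
Insert 1: 1 bumps 4 from row 1; 4 starts row 2. P = [[1], [4]], Q = [[1], [2]].
Insert 2: appended to row 1. P = [[1, 2], [4]], Q = [[1, 3], [2]].
Insert 3: appended to row 1. P = [[1, 2, 3], [4]], Q = [[1, 3, 4], [2]].
Insert 6: appended to row 1. P = [[1, 2, 3, 6], [4]], Q = [[1, 3, 4, 5], [2]].
Insert 7: appended to row 1. P = [[1, 2, 3, 6, 7], [4]], Q = [[1, 3, 4, 5, 6], [2]].
Insert 5: 5 bumps 6 from row 1; 6 appends to row 2. P = [[1, 2, 3, 5, 7], [4, 6]], Q = [[1, 3, 4, 5, 6], [2, 7]].

So P = [[1, 2, 3, 5, 7], [4, 6]], Q = [[1, 3, 4, 5, 6], [2, 7]].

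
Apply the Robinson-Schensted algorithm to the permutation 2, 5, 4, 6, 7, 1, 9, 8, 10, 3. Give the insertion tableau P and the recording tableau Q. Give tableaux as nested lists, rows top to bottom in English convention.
P = [[1, 3, 6, 7, 8, 10], [2, 4], [5, 9]], Q = [[1, 2, 4, 5, 7, 9], [3, 8], [6, 10]]

Insert each entry of the permutation into P by Schensted row insertion, recording in Q the position of each new cell.

Insert 2: appended to row 1. P = [[2]].
Insert 5: appended to row 1. P = [[2, 5]].
Insert 4: 4 bumps 5 from row 1; 5 starts row 2. P = [[2, 4], [5]].
Insert 6: appended to row 1. P = [[2, 4, 6], [5]].
Insert 7: appended to row 1. P = [[2, 4, 6, 7], [5]].
Insert 1: 1 bumps 2 from row 1; 2 bumps 5 from row 2; 5 starts row 3. P = [[1, 4, 6, 7], [2], [5]].
Insert 9: appended to row 1. P = [[1, 4, 6, 7, 9], [2], [5]].
Insert 8: 8 bumps 9 from row 1; 9 appends to row 2. P = [[1, 4, 6, 7, 8], [2, 9], [5]].
Insert 10: appended to row 1. P = [[1, 4, 6, 7, 8, 10], [2, 9], [5]].
Insert 3: 3 bumps 4 from row 1; 4 bumps 9 from row 2; 9 appends to row 3. P = [[1, 3, 6, 7, 8, 10], [2, 4], [5, 9]].

So P = [[1, 3, 6, 7, 8, 10], [2, 4], [5, 9]], Q = [[1, 2, 4, 5, 7, 9], [3, 8], [6, 10]].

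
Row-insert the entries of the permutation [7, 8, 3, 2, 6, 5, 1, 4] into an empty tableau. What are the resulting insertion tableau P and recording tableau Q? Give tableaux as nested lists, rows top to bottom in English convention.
Insert each entry of the permutation into P by Schensted row insertion, recording in Q the position of each new cell.

Insert 7: appended to row 1. P = [[7]], Q = [[1]].
Insert 8: appended to row 1. P = [[7, 8]], Q = [[1, 2]].
Insert 3: 3 bumps 7 from row 1; 7 starts row 2. P = [[3, 8], [7]], Q = [[1, 2], [3]].
Insert 2: 2 bumps 3 from row 1; 3 bumps 7 from row 2; 7 starts row 3. P = [[2, 8], [3], [7]], Q = [[1, 2], [3], [4]].
Insert 6: 6 bumps 8 from row 1; 8 appends to row 2. P = [[2, 6], [3, 8], [7]], Q = [[1, 2], [3, 5], [4]].
Insert 5: 5 bumps 6 from row 1; 6 bumps 8 from row 2; 8 appends to row 3. P = [[2, 5], [3, 6], [7, 8]], Q = [[1, 2], [3, 5], [4, 6]].
Insert 1: 1 bumps 2 from row 1; 2 bumps 3 from row 2; 3 bumps 7 from row 3; 7 starts row 4. P = [[1, 5], [2, 6], [3, 8], [7]], Q = [[1, 2], [3, 5], [4, 6], [7]].
Insert 4: 4 bumps 5 from row 1; 5 bumps 6 from row 2; 6 bumps 8 from row 3; 8 appends to row 4. P = [[1, 4], [2, 5], [3, 6], [7, 8]], Q = [[1, 2], [3, 5], [4, 6], [7, 8]].

So P = [[1, 4], [2, 5], [3, 6], [7, 8]], Q = [[1, 2], [3, 5], [4, 6], [7, 8]].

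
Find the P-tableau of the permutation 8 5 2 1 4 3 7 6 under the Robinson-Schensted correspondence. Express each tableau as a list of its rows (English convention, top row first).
Insert 8: appended to row 1. P = [[8]].
Insert 5: 5 bumps 8 from row 1; 8 starts row 2. P = [[5], [8]].
Insert 2: 2 bumps 5 from row 1; 5 bumps 8 from row 2; 8 starts row 3. P = [[2], [5], [8]].
Insert 1: 1 bumps 2 from row 1; 2 bumps 5 from row 2; 5 bumps 8 from row 3; 8 starts row 4. P = [[1], [2], [5], [8]].
Insert 4: appended to row 1. P = [[1, 4], [2], [5], [8]].
Insert 3: 3 bumps 4 from row 1; 4 appends to row 2. P = [[1, 3], [2, 4], [5], [8]].
Insert 7: appended to row 1. P = [[1, 3, 7], [2, 4], [5], [8]].
Insert 6: 6 bumps 7 from row 1; 7 appends to row 2. P = [[1, 3, 6], [2, 4, 7], [5], [8]].

So P = [[1, 3, 6], [2, 4, 7], [5], [8]].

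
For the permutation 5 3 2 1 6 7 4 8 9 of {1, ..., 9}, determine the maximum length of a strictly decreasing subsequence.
4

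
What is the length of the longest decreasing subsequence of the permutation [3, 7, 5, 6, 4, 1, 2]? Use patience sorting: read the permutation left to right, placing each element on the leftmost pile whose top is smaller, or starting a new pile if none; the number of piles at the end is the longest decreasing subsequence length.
4

3: new pile. tops = [3]
7: onto pile 1 (replacing 3). tops = [7]
5: new pile. tops = [7, 5]
6: onto pile 2 (replacing 5). tops = [7, 6]
4: new pile. tops = [7, 6, 4]
1: new pile. tops = [7, 6, 4, 1]
2: onto pile 4 (replacing 1). tops = [7, 6, 4, 2]

4 piles, so the longest decreasing subsequence has length 4.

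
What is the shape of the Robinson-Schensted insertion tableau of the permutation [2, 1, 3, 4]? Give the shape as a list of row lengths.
[3, 1]

Row-insert each entry into an empty tableau.

After inserting 2: P = [[2]].
After inserting 1: P = [[1], [2]].
After inserting 3: P = [[1, 3], [2]].
After inserting 4: P = [[1, 3, 4], [2]].

The final insertion tableau P = [[1, 3, 4], [2]] has shape [3, 1].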